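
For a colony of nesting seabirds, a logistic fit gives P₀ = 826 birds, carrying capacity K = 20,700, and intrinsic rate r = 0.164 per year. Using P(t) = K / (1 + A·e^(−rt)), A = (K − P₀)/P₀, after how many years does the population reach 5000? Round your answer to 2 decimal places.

A = (20700 − 826)/826 = 24.06053
5000 = 20700/(1 + 24.06053·e^(−0.164t)) → 1 + 24.06053·e^(−0.164t) = 4.14
e^(−0.164t) = 0.130504 → t = ln(7.66259)/0.164 = 2.03635/0.164

t ≈ 12.42 years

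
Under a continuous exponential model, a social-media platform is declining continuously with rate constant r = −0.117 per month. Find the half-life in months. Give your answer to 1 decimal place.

half-life ≈ 5.9 months

half-life = ln(2) / |r| = 0.69315 / 0.117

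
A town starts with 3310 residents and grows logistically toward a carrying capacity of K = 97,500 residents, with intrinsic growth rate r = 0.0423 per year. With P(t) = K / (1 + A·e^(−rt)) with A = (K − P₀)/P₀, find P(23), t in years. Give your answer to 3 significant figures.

A = (97500 − 3310)/3310 = 28.45619
P(23) = 97500 / (1 + 28.45619·e^(−0.0423·23)) = 97500 / (1 + 28.45619·0.377985)
= 97500 / 11.75602 ≈ 8293.62

≈ 8,290 residents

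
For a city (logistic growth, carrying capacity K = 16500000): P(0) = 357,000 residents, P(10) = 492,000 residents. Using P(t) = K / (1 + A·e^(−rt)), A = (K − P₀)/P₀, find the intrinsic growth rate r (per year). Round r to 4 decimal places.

r ≈ 0.0329 per year

A = (16500000 − 357000)/357000 = 45.21849
492000 = 16500000/(1 + 45.21849·e^(−r·10)) → e^(−10r) = (33.53659 − 1)/45.21849 = 0.719542
r = −ln(0.719542)/10 = 0.32914/10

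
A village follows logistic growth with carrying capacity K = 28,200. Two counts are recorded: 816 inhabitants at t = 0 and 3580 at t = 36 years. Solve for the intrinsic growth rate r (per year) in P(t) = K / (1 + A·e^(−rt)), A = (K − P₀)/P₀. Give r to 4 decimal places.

A = (28200 − 816)/816 = 33.55882
3580 = 28200/(1 + 33.55882·e^(−r·36)) → e^(−36r) = (7.87709 − 1)/33.55882 = 0.204927
r = −ln(0.204927)/36 = 1.5851/36

r ≈ 0.0440 per year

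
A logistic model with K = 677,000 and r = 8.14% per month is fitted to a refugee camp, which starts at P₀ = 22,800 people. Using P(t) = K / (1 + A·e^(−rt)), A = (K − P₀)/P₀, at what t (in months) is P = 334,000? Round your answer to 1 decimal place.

t ≈ 40.9 months

A = (677000 − 22800)/22800 = 28.69298
334000 = 677000/(1 + 28.69298·e^(−0.0814t)) → 1 + 28.69298·e^(−0.0814t) = 2.02695
e^(−0.0814t) = 0.035791 → t = ln(27.94011)/0.0814 = 3.33006/0.0814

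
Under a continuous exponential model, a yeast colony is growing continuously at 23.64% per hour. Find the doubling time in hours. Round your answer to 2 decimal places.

doubling time = ln(2) / |r| = 0.69315 / 0.2364

doubling time ≈ 2.93 hours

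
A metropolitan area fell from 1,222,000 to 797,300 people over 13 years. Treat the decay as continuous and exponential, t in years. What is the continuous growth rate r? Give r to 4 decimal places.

r ≈ -0.0328 per year

797300 = 1222000 · e^(r·13)
e^(13r) = 797300/1222000 = 0.65245
r = ln(0.65245) / 13 = -0.42701 / 13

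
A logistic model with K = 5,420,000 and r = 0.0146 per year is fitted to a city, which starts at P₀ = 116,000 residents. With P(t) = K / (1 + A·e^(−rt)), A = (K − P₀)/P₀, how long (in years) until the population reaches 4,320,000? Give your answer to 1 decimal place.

A = (5420000 − 116000)/116000 = 45.72414
4320000 = 5420000/(1 + 45.72414·e^(−0.0146t)) → 1 + 45.72414·e^(−0.0146t) = 1.25463
e^(−0.0146t) = 0.005569 → t = ln(179.57116)/0.0146 = 5.19057/0.0146

t ≈ 355.5 years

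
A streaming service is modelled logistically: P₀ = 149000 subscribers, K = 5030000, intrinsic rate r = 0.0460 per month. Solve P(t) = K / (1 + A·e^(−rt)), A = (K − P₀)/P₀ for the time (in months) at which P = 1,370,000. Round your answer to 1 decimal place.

A = (5030000 − 149000)/149000 = 32.75839
1370000 = 5030000/(1 + 32.75839·e^(−0.046t)) → 1 + 32.75839·e^(−0.046t) = 3.67153
e^(−0.046t) = 0.081553 → t = ln(12.26202)/0.046 = 2.50651/0.046

t ≈ 54.5 months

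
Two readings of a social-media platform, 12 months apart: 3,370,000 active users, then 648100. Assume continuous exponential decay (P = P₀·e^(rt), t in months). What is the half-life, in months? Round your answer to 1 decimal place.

half-life ≈ 5.0 months

r = ln(648100/3370000) / 12 = ln(0.19231) / 12 ≈ -0.137385 per month
half-life = ln 2 / |r| = 0.69315 / 0.137385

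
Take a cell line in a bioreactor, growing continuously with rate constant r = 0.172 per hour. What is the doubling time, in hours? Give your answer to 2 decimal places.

doubling time ≈ 4.03 hours

doubling time = ln(2) / |r| = 0.69315 / 0.172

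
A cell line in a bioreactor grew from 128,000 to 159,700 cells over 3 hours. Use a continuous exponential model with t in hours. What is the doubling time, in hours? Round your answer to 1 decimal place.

r = ln(159700/128000) / 3 = ln(1.24766) / 3 ≈ 0.073756 per hour
doubling time = ln 2 / |r| = 0.69315 / 0.073756

doubling time ≈ 9.4 hours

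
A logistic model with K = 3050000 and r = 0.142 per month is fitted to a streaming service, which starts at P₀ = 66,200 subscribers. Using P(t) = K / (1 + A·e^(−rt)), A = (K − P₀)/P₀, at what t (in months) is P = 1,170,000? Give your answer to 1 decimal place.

A = (3050000 − 66200)/66200 = 45.07251
1170000 = 3050000/(1 + 45.07251·e^(−0.142t)) → 1 + 45.07251·e^(−0.142t) = 2.60684
e^(−0.142t) = 0.03565 → t = ln(28.05044)/0.142 = 3.334/0.142

t ≈ 23.5 months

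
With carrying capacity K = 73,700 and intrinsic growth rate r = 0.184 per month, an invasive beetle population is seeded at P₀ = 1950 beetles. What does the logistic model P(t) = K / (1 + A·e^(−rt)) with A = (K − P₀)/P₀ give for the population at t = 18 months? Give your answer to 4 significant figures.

≈ 31,480 beetles

A = (73700 − 1950)/1950 = 36.79487
P(18) = 73700 / (1 + 36.79487·e^(−0.184·18)) = 73700 / (1 + 36.79487·0.036443)
= 73700 / 2.34092 ≈ 31483.3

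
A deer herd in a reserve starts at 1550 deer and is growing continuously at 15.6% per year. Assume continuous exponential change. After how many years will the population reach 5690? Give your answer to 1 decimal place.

5690 = 1550 · e^(0.156·t)
t = ln(5690/1550) / 0.156 = ln(3.67097) / 0.156 = 1.30046 / 0.156

t ≈ 8.3 years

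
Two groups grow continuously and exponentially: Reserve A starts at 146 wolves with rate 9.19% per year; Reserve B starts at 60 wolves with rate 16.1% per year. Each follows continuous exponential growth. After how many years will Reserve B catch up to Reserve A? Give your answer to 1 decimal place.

146·e^(0.0919t) = 60·e^(0.161t)
146/60 = e^((0.161 − 0.0919)t) → ln(2.43333) = 0.0691·t
t = 0.88926 / 0.0691

t ≈ 12.9 years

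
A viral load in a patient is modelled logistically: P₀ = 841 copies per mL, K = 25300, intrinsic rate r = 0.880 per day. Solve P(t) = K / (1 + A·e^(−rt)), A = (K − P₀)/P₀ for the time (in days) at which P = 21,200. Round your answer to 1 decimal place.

t ≈ 5.7 days

A = (25300 − 841)/841 = 29.08323
21200 = 25300/(1 + 29.08323·e^(−0.88t)) → 1 + 29.08323·e^(−0.88t) = 1.1934
e^(−0.88t) = 0.00665 → t = ln(150.3816)/0.88 = 5.01318/0.88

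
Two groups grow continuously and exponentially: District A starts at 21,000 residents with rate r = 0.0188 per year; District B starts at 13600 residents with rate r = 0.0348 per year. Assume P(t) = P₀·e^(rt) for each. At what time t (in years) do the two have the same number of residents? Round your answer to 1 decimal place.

21000·e^(0.0188t) = 13600·e^(0.0348t)
21000/13600 = e^((0.0348 − 0.0188)t) → ln(1.54412) = 0.016·t
t = 0.43445 / 0.016

t ≈ 27.2 years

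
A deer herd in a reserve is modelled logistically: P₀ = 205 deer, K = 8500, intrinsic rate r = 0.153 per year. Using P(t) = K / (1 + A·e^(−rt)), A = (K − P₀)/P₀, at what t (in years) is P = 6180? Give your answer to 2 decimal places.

t ≈ 30.59 years

A = (8500 − 205)/205 = 40.46341
6180 = 8500/(1 + 40.46341·e^(−0.153t)) → 1 + 40.46341·e^(−0.153t) = 1.3754
e^(−0.153t) = 0.009278 → t = ln(107.78616)/0.153 = 4.68015/0.153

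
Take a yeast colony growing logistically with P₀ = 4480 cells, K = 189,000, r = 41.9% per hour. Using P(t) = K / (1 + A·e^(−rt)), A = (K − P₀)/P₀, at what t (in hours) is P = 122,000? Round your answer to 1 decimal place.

t ≈ 10.3 hours

A = (189000 − 4480)/4480 = 41.1875
122000 = 189000/(1 + 41.1875·e^(−0.419t)) → 1 + 41.1875·e^(−0.419t) = 1.54918
e^(−0.419t) = 0.013334 → t = ln(74.99813)/0.419 = 4.31746/0.419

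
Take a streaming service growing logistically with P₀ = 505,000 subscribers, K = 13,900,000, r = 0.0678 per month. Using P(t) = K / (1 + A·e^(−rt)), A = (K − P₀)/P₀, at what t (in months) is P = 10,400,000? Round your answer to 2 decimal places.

A = (13900000 − 505000)/505000 = 26.52475
10400000 = 13900000/(1 + 26.52475·e^(−0.0678t)) → 1 + 26.52475·e^(−0.0678t) = 1.33654
e^(−0.0678t) = 0.012688 → t = ln(78.81641)/0.0678 = 4.36712/0.0678

t ≈ 64.41 months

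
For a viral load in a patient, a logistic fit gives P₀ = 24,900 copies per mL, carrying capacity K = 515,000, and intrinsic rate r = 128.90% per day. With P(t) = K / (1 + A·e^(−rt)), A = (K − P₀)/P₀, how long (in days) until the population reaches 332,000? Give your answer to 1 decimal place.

A = (515000 − 24900)/24900 = 19.68273
332000 = 515000/(1 + 19.68273·e^(−1.289t)) → 1 + 19.68273·e^(−1.289t) = 1.5512
e^(−1.289t) = 0.028004 → t = ln(35.70856)/1.289 = 3.57539/1.289

t ≈ 2.8 days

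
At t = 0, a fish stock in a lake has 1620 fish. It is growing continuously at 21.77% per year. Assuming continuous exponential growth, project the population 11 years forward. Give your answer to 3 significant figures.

P(11) = 1620 · e^(0.2177·11) = 1620 · e^(2.3947)
= 1620 · 10.96491 ≈ 17763.15

≈ 17,800 fish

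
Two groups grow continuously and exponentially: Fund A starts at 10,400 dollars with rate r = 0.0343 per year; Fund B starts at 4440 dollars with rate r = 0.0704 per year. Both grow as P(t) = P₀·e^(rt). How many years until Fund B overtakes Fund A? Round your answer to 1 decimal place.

10400·e^(0.0343t) = 4440·e^(0.0704t)
10400/4440 = e^((0.0704 − 0.0343)t) → ln(2.34234) = 0.0361·t
t = 0.85115 / 0.0361

t ≈ 23.6 years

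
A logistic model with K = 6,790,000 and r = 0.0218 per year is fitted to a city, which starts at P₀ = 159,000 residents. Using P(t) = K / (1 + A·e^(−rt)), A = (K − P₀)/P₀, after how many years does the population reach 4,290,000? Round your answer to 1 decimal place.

A = (6790000 − 159000)/159000 = 41.7044
4290000 = 6790000/(1 + 41.7044·e^(−0.0218t)) → 1 + 41.7044·e^(−0.0218t) = 1.58275
e^(−0.0218t) = 0.013973 → t = ln(71.56475)/0.0218 = 4.2706/0.0218

t ≈ 195.9 years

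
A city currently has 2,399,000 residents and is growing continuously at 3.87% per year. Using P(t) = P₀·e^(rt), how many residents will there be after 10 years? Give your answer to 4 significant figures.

P(10) = 2399000 · e^(0.0387·10) = 2399000 · e^(0.387)
= 2399000 · 1.47256 ≈ 3532663.02

≈ 3,533,000 residents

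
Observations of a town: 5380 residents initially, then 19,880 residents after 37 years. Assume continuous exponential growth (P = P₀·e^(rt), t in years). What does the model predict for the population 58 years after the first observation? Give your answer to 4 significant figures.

≈ 41,740 residents

r = ln(19880/5380) / 37 ≈ 0.035325 per year
P(58) = 5380 · e^(0.035325·58) = 5380 · 7.75898 ≈ 41743.33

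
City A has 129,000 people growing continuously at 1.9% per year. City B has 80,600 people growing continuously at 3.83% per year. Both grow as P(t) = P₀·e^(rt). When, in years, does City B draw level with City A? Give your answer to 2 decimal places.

129000·e^(0.019t) = 80600·e^(0.0383t)
129000/80600 = e^((0.0383 − 0.019)t) → ln(1.6005) = 0.0193·t
t = 0.47031 / 0.0193

t ≈ 24.37 years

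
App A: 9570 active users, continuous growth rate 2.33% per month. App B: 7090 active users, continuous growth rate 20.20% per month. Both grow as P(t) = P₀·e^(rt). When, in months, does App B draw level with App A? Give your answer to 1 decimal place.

9570·e^(0.0233t) = 7090·e^(0.202t)
9570/7090 = e^((0.202 − 0.0233)t) → ln(1.34979) = 0.1787·t
t = 0.29995 / 0.1787

t ≈ 1.7 months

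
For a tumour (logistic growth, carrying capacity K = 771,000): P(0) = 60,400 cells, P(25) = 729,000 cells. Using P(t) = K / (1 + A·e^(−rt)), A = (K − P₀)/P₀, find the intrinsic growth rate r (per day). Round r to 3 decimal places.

r ≈ 0.213 per day

A = (771000 − 60400)/60400 = 11.7649
729000 = 771000/(1 + 11.7649·e^(−r·25)) → e^(−25r) = (1.05761 − 1)/11.7649 = 0.004897
r = −ln(0.004897)/25 = 5.31912/25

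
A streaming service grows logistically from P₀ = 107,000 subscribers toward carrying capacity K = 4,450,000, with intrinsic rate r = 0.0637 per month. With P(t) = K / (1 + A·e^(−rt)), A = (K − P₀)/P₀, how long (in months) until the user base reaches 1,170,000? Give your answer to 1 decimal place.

t ≈ 42.0 months

A = (4450000 − 107000)/107000 = 40.58879
1170000 = 4450000/(1 + 40.58879·e^(−0.0637t)) → 1 + 40.58879·e^(−0.0637t) = 3.80342
e^(−0.0637t) = 0.069069 → t = ln(14.47832)/0.0637 = 2.67265/0.0637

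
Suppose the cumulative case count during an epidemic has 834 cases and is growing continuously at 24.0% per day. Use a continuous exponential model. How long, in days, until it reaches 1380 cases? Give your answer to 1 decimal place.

1380 = 834 · e^(0.24·t)
t = ln(1380/834) / 0.24 = ln(1.65468) / 0.24 = 0.50361 / 0.24

t ≈ 2.1 days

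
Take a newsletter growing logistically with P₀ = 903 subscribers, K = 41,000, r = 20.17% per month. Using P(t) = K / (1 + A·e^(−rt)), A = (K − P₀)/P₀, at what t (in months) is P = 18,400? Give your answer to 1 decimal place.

t ≈ 17.8 months

A = (41000 − 903)/903 = 44.40421
18400 = 41000/(1 + 44.40421·e^(−0.2017t)) → 1 + 44.40421·e^(−0.2017t) = 2.22826
e^(−0.2017t) = 0.027661 → t = ln(36.1521)/0.2017 = 3.58774/0.2017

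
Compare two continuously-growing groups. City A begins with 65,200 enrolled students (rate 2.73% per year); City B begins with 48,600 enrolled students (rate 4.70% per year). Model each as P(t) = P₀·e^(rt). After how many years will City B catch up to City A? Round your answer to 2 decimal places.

65200·e^(0.0273t) = 48600·e^(0.047t)
65200/48600 = e^((0.047 − 0.0273)t) → ln(1.34156) = 0.0197·t
t = 0.29384 / 0.0197

t ≈ 14.92 years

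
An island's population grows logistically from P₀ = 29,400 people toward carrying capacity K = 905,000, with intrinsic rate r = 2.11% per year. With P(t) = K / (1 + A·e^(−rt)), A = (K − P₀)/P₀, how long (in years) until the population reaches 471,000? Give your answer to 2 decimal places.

A = (905000 − 29400)/29400 = 29.78231
471000 = 905000/(1 + 29.78231·e^(−0.0211t)) → 1 + 29.78231·e^(−0.0211t) = 1.92144
e^(−0.0211t) = 0.030939 → t = ln(32.32136)/0.0211 = 3.47573/0.0211

t ≈ 164.73 years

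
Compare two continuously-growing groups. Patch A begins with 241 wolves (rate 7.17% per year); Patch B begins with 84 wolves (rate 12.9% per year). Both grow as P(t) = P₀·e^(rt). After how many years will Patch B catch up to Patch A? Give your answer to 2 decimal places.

241·e^(0.0717t) = 84·e^(0.129t)
241/84 = e^((0.129 − 0.0717)t) → ln(2.86905) = 0.0573·t
t = 1.05398 / 0.0573

t ≈ 18.39 years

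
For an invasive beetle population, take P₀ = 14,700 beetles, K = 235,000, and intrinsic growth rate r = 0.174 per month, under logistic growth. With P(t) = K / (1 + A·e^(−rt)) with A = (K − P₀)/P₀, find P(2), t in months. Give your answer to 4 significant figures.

≈ 20,290 beetles

A = (235000 − 14700)/14700 = 14.98639
P(2) = 235000 / (1 + 14.98639·e^(−0.174·2)) = 235000 / (1 + 14.98639·0.706099)
= 235000 / 11.58188 ≈ 20290.32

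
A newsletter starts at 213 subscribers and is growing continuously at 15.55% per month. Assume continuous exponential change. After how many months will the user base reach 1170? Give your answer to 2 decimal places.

t ≈ 10.95 months

1170 = 213 · e^(0.1555·t)
t = ln(1170/213) / 0.1555 = ln(5.49296) / 0.1555 = 1.70347 / 0.1555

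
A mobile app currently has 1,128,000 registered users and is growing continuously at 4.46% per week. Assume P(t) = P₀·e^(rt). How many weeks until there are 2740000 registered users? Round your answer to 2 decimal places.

t ≈ 19.90 weeks

2740000 = 1128000 · e^(0.0446·t)
t = ln(2740000/1128000) / 0.0446 = ln(2.42908) / 0.0446 = 0.88751 / 0.0446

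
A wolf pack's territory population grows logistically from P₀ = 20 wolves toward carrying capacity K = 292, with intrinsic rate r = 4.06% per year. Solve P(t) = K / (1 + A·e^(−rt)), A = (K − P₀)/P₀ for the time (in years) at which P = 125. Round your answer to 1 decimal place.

t ≈ 57.2 years

A = (292 − 20)/20 = 13.6
125 = 292/(1 + 13.6·e^(−0.0406t)) → 1 + 13.6·e^(−0.0406t) = 2.336
e^(−0.0406t) = 0.098235 → t = ln(10.17964)/0.0406 = 2.32039/0.0406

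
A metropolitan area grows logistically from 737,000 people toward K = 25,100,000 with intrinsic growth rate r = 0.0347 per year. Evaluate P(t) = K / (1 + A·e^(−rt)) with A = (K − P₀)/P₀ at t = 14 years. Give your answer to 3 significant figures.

A = (25100000 − 737000)/737000 = 33.05699
P(14) = 25100000 / (1 + 33.05699·e^(−0.0347·14)) = 25100000 / (1 + 33.05699·0.615205)
= 25100000 / 21.33682 ≈ 1176370.31

≈ 1,180,000 people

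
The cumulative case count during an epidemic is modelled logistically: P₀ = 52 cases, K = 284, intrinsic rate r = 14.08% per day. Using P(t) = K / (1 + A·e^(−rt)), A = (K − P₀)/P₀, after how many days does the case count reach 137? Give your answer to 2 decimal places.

A = (284 − 52)/52 = 4.46154
137 = 284/(1 + 4.46154·e^(−0.1408t)) → 1 + 4.46154·e^(−0.1408t) = 2.07299
e^(−0.1408t) = 0.240498 → t = ln(4.15803)/0.1408 = 1.42504/0.1408

t ≈ 10.12 days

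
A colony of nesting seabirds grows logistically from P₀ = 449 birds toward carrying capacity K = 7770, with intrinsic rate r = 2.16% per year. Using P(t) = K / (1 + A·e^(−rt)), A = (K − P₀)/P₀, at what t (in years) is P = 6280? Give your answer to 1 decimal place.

t ≈ 195.8 years

A = (7770 − 449)/449 = 16.30512
6280 = 7770/(1 + 16.30512·e^(−0.0216t)) → 1 + 16.30512·e^(−0.0216t) = 1.23726
e^(−0.0216t) = 0.014551 → t = ln(68.72226)/0.0216 = 4.23007/0.0216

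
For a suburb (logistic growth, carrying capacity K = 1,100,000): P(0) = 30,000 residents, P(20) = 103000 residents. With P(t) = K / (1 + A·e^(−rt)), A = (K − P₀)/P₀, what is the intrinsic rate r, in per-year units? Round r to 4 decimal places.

A = (1100000 − 30000)/30000 = 35.66667
103000 = 1100000/(1 + 35.66667·e^(−r·20)) → e^(−20r) = (10.67961 − 1)/35.66667 = 0.271391
r = −ln(0.271391)/20 = 1.30419/20

r ≈ 0.0652 per year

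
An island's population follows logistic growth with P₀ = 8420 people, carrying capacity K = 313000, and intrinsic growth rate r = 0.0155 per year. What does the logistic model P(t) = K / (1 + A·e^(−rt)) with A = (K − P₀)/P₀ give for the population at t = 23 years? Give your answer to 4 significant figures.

≈ 11,890 people

A = (313000 − 8420)/8420 = 36.1734
P(23) = 313000 / (1 + 36.1734·e^(−0.0155·23)) = 313000 / (1 + 36.1734·0.700122)
= 313000 / 26.32581 ≈ 11889.47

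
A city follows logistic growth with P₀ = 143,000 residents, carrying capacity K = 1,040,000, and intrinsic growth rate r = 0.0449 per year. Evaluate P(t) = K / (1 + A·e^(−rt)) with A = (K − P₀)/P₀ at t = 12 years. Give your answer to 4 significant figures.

A = (1040000 − 143000)/143000 = 6.27273
P(12) = 1040000 / (1 + 6.27273·e^(−0.0449·12)) = 1040000 / (1 + 6.27273·0.583448)
= 1040000 / 4.65981 ≈ 223185.07

≈ 223,200 residents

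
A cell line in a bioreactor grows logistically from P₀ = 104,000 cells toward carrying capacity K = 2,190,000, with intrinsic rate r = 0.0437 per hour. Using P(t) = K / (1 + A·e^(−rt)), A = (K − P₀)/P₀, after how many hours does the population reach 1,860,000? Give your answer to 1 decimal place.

t ≈ 108.2 hours

A = (2190000 − 104000)/104000 = 20.05769
1860000 = 2190000/(1 + 20.05769·e^(−0.0437t)) → 1 + 20.05769·e^(−0.0437t) = 1.17742
e^(−0.0437t) = 0.008845 → t = ln(113.05245)/0.0437 = 4.72785/0.0437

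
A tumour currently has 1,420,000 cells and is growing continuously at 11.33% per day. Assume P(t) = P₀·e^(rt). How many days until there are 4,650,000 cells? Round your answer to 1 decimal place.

4650000 = 1420000 · e^(0.1133·t)
t = ln(4650000/1420000) / 0.1133 = ln(3.27465) / 0.1133 = 1.18621 / 0.1133

t ≈ 10.5 days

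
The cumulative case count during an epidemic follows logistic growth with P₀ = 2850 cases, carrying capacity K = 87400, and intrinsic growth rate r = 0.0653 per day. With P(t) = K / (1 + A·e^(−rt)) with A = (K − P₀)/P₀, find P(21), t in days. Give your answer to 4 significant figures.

A = (87400 − 2850)/2850 = 29.66667
P(21) = 87400 / (1 + 29.66667·e^(−0.0653·21)) = 87400 / (1 + 29.66667·0.253777)
= 87400 / 8.52871 ≈ 10247.74

≈ 10,250 cases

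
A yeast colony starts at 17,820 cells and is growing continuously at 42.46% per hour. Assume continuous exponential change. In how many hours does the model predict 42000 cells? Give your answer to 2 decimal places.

t ≈ 2.02 hours

42000 = 17820 · e^(0.4246·t)
t = ln(42000/17820) / 0.4246 = ln(2.3569) / 0.4246 = 0.85735 / 0.4246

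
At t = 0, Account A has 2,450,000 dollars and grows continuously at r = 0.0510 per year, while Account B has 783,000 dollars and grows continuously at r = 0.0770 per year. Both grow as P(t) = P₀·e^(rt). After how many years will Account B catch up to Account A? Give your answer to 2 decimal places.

2450000·e^(0.051t) = 783000·e^(0.077t)
2450000/783000 = e^((0.077 − 0.051)t) → ln(3.12899) = 0.026·t
t = 1.14071 / 0.026

t ≈ 43.87 years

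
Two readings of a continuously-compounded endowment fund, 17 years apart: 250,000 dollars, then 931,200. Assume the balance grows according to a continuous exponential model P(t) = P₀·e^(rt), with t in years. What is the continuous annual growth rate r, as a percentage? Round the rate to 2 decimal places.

931200 = 250000 · e^(r·17)
e^(17r) = 931200/250000 = 3.7248
r = ln(3.7248) / 17 = 1.31501 / 17

r ≈ 7.74% per year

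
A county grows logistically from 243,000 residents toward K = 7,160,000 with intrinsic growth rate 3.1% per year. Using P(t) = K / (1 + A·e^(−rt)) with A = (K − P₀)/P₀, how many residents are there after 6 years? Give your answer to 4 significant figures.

≈ 290,700 residents

A = (7160000 − 243000)/243000 = 28.46502
P(6) = 7160000 / (1 + 28.46502·e^(−0.031·6)) = 7160000 / (1 + 28.46502·0.830274)
= 7160000 / 24.63375 ≈ 290658.08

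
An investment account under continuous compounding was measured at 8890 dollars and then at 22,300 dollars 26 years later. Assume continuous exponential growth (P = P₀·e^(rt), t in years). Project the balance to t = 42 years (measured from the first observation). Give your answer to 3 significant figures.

r = ln(22300/8890) / 26 ≈ 0.035372 per year
P(42) = 8890 · e^(0.035372·42) = 8890 · 4.41763 ≈ 39272.76

≈ 39,300 dollars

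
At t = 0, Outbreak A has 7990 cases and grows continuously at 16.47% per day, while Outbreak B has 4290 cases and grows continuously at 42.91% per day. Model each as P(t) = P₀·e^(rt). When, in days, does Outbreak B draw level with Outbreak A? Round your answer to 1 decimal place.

t ≈ 2.4 days

7990·e^(0.1647t) = 4290·e^(0.4291t)
7990/4290 = e^((0.4291 − 0.1647)t) → ln(1.86247) = 0.2644·t
t = 0.6219 / 0.2644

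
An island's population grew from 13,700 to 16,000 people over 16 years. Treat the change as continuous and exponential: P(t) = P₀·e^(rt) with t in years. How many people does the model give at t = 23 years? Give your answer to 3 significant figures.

r = ln(16000/13700) / 16 ≈ 0.0097 per year
P(23) = 13700 · e^(0.0097·23) = 13700 · 1.24993 ≈ 17124.08

≈ 17,100 people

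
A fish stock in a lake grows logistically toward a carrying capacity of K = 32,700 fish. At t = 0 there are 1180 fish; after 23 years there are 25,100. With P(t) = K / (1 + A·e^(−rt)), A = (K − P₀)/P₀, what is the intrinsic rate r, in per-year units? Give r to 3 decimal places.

A = (32700 − 1180)/1180 = 26.71186
25100 = 32700/(1 + 26.71186·e^(−r·23)) → e^(−23r) = (1.30279 − 1)/26.71186 = 0.011335
r = −ln(0.011335)/23 = 4.47983/23

r ≈ 0.195 per year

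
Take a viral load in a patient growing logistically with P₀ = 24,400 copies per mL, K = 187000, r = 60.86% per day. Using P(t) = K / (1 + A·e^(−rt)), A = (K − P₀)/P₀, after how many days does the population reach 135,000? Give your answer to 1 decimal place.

t ≈ 4.7 days

A = (187000 − 24400)/24400 = 6.66393
135000 = 187000/(1 + 6.66393·e^(−0.6086t)) → 1 + 6.66393·e^(−0.6086t) = 1.38519
e^(−0.6086t) = 0.057801 → t = ln(17.3006)/0.6086 = 2.85074/0.6086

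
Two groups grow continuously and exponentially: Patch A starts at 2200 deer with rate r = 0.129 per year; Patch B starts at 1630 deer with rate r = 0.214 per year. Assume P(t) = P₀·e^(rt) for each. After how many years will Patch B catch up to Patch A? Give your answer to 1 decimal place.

t ≈ 3.5 years

2200·e^(0.129t) = 1630·e^(0.214t)
2200/1630 = e^((0.214 − 0.129)t) → ln(1.34969) = 0.085·t
t = 0.29988 / 0.085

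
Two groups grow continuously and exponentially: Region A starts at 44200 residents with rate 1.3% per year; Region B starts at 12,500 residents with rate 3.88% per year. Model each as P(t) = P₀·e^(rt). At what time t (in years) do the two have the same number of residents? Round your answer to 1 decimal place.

t ≈ 49.0 years

44200·e^(0.013t) = 12500·e^(0.0388t)
44200/12500 = e^((0.0388 − 0.013)t) → ln(3.536) = 0.0258·t
t = 1.263 / 0.0258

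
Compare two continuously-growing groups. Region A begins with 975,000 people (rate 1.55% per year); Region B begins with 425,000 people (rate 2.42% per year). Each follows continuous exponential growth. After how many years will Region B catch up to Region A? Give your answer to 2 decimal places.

t ≈ 95.44 years

975000·e^(0.0155t) = 425000·e^(0.0242t)
975000/425000 = e^((0.0242 − 0.0155)t) → ln(2.29412) = 0.0087·t
t = 0.83035 / 0.0087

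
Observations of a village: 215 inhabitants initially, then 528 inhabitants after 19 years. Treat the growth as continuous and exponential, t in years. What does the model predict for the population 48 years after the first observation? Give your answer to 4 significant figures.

r = ln(528/215) / 19 ≈ 0.047287 per year
P(48) = 215 · e^(0.047287·48) = 215 · 9.67736 ≈ 2080.63

≈ 2,081 inhabitants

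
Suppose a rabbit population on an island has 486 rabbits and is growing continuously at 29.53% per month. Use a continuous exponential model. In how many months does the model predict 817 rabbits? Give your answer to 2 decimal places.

817 = 486 · e^(0.2953·t)
t = ln(817/486) / 0.2953 = ln(1.68107) / 0.2953 = 0.51943 / 0.2953

t ≈ 1.76 months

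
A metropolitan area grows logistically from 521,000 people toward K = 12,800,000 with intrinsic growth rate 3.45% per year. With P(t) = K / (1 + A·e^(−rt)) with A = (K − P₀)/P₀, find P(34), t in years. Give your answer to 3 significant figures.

A = (12800000 − 521000)/521000 = 23.56814
P(34) = 12800000 / (1 + 23.56814·e^(−0.0345·34)) = 12800000 / (1 + 23.56814·0.309437)
= 12800000 / 8.29286 ≈ 1543496.54

≈ 1,540,000 people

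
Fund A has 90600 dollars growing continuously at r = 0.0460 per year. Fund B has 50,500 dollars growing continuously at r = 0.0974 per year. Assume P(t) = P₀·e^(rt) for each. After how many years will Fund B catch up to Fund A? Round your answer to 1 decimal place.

t ≈ 11.4 years

90600·e^(0.046t) = 50500·e^(0.0974t)
90600/50500 = e^((0.0974 − 0.046)t) → ln(1.79406) = 0.0514·t
t = 0.58448 / 0.0514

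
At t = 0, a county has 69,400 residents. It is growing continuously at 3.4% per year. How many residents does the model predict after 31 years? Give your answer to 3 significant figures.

P(31) = 69400 · e^(0.034·31) = 69400 · e^(1.054)
= 69400 · 2.8691 ≈ 199115.86

≈ 199,000 residents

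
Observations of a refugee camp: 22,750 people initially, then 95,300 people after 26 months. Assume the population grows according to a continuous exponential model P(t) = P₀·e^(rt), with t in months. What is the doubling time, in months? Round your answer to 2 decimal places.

doubling time ≈ 12.58 months

r = ln(95300/22750) / 26 = ln(4.18901) / 26 ≈ 0.055095 per month
doubling time = ln 2 / |r| = 0.69315 / 0.055095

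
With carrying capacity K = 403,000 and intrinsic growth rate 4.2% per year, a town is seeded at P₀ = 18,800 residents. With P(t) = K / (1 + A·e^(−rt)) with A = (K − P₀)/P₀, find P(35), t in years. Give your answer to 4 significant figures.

A = (403000 − 18800)/18800 = 20.43617
P(35) = 403000 / (1 + 20.43617·e^(−0.042·35)) = 403000 / (1 + 20.43617·0.229925)
= 403000 / 5.6988 ≈ 70716.69

≈ 70,720 residents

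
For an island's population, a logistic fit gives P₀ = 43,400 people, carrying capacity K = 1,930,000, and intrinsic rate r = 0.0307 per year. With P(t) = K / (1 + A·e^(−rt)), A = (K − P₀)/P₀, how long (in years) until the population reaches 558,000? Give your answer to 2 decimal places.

A = (1930000 − 43400)/43400 = 43.47005
558000 = 1930000/(1 + 43.47005·e^(−0.0307t)) → 1 + 43.47005·e^(−0.0307t) = 3.45878
e^(−0.0307t) = 0.056563 → t = ln(17.67951)/0.0307 = 2.87241/0.0307

t ≈ 93.56 years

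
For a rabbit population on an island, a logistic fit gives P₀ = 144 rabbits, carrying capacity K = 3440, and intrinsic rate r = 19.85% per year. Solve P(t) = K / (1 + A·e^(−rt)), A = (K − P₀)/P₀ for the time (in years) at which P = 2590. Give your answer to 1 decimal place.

t ≈ 21.4 years

A = (3440 − 144)/144 = 22.88889
2590 = 3440/(1 + 22.88889·e^(−0.1985t)) → 1 + 22.88889·e^(−0.1985t) = 1.32819
e^(−0.1985t) = 0.014338 → t = ln(69.74379)/0.1985 = 4.24483/0.1985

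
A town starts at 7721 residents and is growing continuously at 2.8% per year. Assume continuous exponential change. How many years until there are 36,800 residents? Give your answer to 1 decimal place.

36800 = 7721 · e^(0.028·t)
t = ln(36800/7721) / 0.028 = ln(4.76622) / 0.028 = 1.56155 / 0.028

t ≈ 55.8 years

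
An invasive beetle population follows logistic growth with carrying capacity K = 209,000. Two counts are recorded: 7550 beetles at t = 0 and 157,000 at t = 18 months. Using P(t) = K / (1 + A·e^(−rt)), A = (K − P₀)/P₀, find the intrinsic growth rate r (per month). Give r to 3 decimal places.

A = (209000 − 7550)/7550 = 26.68212
157000 = 209000/(1 + 26.68212·e^(−r·18)) → e^(−18r) = (1.33121 − 1)/26.68212 = 0.012413
r = −ln(0.012413)/18 = 4.389/18

r ≈ 0.244 per month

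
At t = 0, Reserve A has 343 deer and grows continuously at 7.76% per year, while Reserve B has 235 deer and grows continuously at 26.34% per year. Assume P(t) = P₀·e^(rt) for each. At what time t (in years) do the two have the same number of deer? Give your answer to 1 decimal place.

343·e^(0.0776t) = 235·e^(0.2634t)
343/235 = e^((0.2634 − 0.0776)t) → ln(1.45957) = 0.1858·t
t = 0.37814 / 0.1858

t ≈ 2.0 years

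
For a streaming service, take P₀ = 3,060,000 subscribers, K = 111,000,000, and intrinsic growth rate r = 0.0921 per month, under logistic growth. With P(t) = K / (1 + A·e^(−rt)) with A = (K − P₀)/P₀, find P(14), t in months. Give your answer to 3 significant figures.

A = (111000000 − 3060000)/3060000 = 35.27451
P(14) = 111000000 / (1 + 35.27451·e^(−0.0921·14)) = 111000000 / (1 + 35.27451·0.275436)
= 111000000 / 10.71587 ≈ 10358468.61

≈ 10,400,000 subscribers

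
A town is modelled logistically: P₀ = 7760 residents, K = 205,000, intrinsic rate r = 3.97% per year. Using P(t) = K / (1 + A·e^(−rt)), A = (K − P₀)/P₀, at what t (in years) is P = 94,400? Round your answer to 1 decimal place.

t ≈ 77.5 years

A = (205000 − 7760)/7760 = 25.41753
94400 = 205000/(1 + 25.41753·e^(−0.0397t)) → 1 + 25.41753·e^(−0.0397t) = 2.17161
e^(−0.0397t) = 0.046095 → t = ln(21.69452)/0.0397 = 3.07706/0.0397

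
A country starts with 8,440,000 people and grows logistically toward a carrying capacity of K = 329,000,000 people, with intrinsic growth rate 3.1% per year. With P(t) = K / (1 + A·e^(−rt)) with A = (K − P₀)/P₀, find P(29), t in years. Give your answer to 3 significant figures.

≈ 20,000,000 people

A = (329000000 − 8440000)/8440000 = 37.98104
P(29) = 329000000 / (1 + 37.98104·e^(−0.031·29)) = 329000000 / (1 + 37.98104·0.406976)
= 329000000 / 16.45739 ≈ 19991020.14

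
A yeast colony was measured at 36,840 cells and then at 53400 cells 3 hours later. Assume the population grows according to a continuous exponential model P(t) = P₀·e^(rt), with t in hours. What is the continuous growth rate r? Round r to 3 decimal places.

53400 = 36840 · e^(r·3)
e^(3r) = 53400/36840 = 1.44951
r = ln(1.44951) / 3 = 0.37123 / 3

r ≈ 0.124 per hour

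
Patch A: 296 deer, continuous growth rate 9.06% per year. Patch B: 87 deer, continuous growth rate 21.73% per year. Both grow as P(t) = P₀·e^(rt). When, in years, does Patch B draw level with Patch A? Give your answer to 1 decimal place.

t ≈ 9.7 years

296·e^(0.0906t) = 87·e^(0.2173t)
296/87 = e^((0.2173 − 0.0906)t) → ln(3.4023) = 0.1267·t
t = 1.22445 / 0.1267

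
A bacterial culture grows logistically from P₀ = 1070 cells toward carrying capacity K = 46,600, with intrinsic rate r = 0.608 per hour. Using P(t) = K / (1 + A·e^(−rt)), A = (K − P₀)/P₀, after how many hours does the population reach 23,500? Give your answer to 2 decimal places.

A = (46600 − 1070)/1070 = 42.5514
23500 = 46600/(1 + 42.5514·e^(−0.608t)) → 1 + 42.5514·e^(−0.608t) = 1.98298
e^(−0.608t) = 0.023101 → t = ln(43.28822)/0.608 = 3.76788/0.608

t ≈ 6.20 hours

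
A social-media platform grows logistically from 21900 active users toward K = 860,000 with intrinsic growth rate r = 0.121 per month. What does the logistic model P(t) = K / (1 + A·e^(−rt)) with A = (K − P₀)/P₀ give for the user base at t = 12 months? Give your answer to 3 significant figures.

≈ 86,400 active users

A = (860000 − 21900)/21900 = 38.26941
P(12) = 860000 / (1 + 38.26941·e^(−0.121·12)) = 860000 / (1 + 38.26941·0.234102)
= 860000 / 9.95893 ≈ 86354.66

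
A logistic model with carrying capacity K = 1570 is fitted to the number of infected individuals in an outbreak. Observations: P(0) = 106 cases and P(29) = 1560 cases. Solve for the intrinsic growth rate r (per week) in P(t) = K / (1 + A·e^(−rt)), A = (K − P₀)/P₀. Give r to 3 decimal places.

r ≈ 0.265 per week

A = (1570 − 106)/106 = 13.81132
1560 = 1570/(1 + 13.81132·e^(−r·29)) → e^(−29r) = (1.00641 − 1)/13.81132 = 0.000464
r = −ln(0.000464)/29 = 7.67534/29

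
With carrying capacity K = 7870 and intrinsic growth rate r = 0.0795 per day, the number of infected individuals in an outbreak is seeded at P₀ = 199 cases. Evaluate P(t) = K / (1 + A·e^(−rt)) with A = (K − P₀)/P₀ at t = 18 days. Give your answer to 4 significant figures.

≈ 770.4 cases

A = (7870 − 199)/199 = 38.54774
P(18) = 7870 / (1 + 38.54774·e^(−0.0795·18)) = 7870 / (1 + 38.54774·0.23907)
= 7870 / 10.2156 ≈ 770.39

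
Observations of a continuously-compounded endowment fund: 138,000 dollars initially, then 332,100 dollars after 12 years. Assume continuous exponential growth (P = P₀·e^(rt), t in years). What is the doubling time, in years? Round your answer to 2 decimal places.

r = ln(332100/138000) / 12 = ln(2.40652) / 12 ≈ 0.073182 per year
doubling time = ln 2 / |r| = 0.69315 / 0.073182

doubling time ≈ 9.47 years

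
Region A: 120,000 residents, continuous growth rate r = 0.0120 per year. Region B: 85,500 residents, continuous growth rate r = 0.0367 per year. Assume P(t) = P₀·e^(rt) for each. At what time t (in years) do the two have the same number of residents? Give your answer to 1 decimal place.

120000·e^(0.012t) = 85500·e^(0.0367t)
120000/85500 = e^((0.0367 − 0.012)t) → ln(1.40351) = 0.0247·t
t = 0.33898 / 0.0247

t ≈ 13.7 years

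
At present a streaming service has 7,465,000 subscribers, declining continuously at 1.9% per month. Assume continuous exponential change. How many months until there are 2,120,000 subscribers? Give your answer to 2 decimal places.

2120000 = 7465000 · e^(-0.019·t)
t = ln(2120000/7465000) / -0.019 = ln(0.28399) / -0.019 = -1.25881 / -0.019

t ≈ 66.25 months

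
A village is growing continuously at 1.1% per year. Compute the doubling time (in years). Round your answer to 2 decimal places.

doubling time = ln(2) / |r| = 0.69315 / 0.011

doubling time ≈ 63.01 years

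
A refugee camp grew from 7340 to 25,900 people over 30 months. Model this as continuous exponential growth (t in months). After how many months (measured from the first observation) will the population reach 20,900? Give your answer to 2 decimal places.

t ≈ 24.90 months

r = ln(25900/7340) / 30 ≈ 0.04203 per month
t = ln(20900/7340) / r = 1.04641 / 0.04203 ≈ 24.897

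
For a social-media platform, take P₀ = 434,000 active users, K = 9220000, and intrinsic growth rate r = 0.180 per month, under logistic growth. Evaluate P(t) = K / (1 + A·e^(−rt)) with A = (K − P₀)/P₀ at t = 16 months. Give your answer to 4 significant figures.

A = (9220000 − 434000)/434000 = 20.24424
P(16) = 9220000 / (1 + 20.24424·e^(−0.18·16)) = 9220000 / (1 + 20.24424·0.056135)
= 9220000 / 2.13641 ≈ 4315659.93

≈ 4,316,000 active users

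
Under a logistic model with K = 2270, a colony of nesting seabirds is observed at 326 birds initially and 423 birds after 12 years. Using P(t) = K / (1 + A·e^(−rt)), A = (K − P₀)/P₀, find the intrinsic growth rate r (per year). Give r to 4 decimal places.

A = (2270 − 326)/326 = 5.96319
423 = 2270/(1 + 5.96319·e^(−r·12)) → e^(−12r) = (5.36643 − 1)/5.96319 = 0.732231
r = −ln(0.732231)/12 = 0.31166/12

r ≈ 0.0260 per year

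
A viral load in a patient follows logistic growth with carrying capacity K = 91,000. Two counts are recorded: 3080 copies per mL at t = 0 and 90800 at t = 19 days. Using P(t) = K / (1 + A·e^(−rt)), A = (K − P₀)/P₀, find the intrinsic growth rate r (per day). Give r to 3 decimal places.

A = (91000 − 3080)/3080 = 28.54545
90800 = 91000/(1 + 28.54545·e^(−r·19)) → e^(−19r) = (1.0022 − 1)/28.54545 = 0.000077
r = −ln(0.000077)/19 = 9.46959/19

r ≈ 0.498 per day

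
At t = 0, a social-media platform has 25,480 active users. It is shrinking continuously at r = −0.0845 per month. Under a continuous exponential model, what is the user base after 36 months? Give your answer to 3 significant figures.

P(36) = 25480 · e^(-0.0845·36) = 25480 · e^(-3.042)
= 25480 · 0.04774 ≈ 1216.4

≈ 1,220 active users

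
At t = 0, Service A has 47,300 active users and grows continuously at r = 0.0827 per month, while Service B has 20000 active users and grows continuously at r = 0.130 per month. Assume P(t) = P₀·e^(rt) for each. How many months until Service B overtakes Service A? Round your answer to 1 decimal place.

t ≈ 18.2 months

47300·e^(0.0827t) = 20000·e^(0.13t)
47300/20000 = e^((0.13 − 0.0827)t) → ln(2.365) = 0.0473·t
t = 0.86078 / 0.0473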